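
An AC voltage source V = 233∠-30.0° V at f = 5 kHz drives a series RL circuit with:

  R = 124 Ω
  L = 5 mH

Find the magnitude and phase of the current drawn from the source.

Step 1 — Angular frequency: ω = 2π·f = 2π·5000 = 3.142e+04 rad/s.
Step 2 — Component impedances:
  R: Z = R = 124 Ω
  L: Z = jωL = j·3.142e+04·0.005 = 0 + j157.1 Ω
Step 3 — Series combination: Z_total = R + L = 124 + j157.1 Ω = 200.1∠51.7° Ω.
Step 4 — Source phasor: V = 233∠-30.0° V = 201.8 - j116.5 V.
Step 5 — Ohm's law: I = V / Z_total = (201.8 - j116.5) / (124 + j157.1) = 0.1678 - j1.152 A.
Step 6 — Convert to polar: |I| = 1.164 A, ∠I = -81.7°.

I = 1.164∠-81.7° A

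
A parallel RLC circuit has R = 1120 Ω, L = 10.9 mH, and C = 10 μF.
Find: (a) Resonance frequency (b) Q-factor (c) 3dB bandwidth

Step 1 — Resonance: ω₀ = 1/√(LC) = 1/√(0.0109·1e-05) = 3029 rad/s.
Step 2 — f₀ = ω₀/(2π) = 482.1 Hz.
Step 3 — Parallel Q: Q = R/(ω₀L) = 1120/(3029·0.0109) = 33.92.
Step 4 — Bandwidth: Δω = ω₀/Q = 89.29 rad/s; BW = Δω/(2π) = 14.21 Hz.

(a) f₀ = 482.1 Hz  (b) Q = 33.92  (c) BW = 14.21 Hz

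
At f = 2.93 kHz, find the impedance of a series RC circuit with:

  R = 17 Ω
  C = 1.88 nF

Step 1 — Angular frequency: ω = 2π·f = 2π·2930 = 1.841e+04 rad/s.
Step 2 — Component impedances:
  R: Z = R = 17 Ω
  C: Z = 1/(jωC) = -j/(ω·C) = 0 - j2.889e+04 Ω
Step 3 — Series combination: Z_total = R + C = 17 - j2.889e+04 Ω = 2.889e+04∠-90.0° Ω.

Z = 17 - j2.889e+04 Ω = 2.889e+04∠-90.0° Ω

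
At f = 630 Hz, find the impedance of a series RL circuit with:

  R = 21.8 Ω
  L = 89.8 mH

Step 1 — Angular frequency: ω = 2π·f = 2π·630 = 3958 rad/s.
Step 2 — Component impedances:
  R: Z = R = 21.8 Ω
  L: Z = jωL = j·3958·0.0898 = 0 + j355.5 Ω
Step 3 — Series combination: Z_total = R + L = 21.8 + j355.5 Ω = 356.1∠86.5° Ω.

Z = 21.8 + j355.5 Ω = 356.1∠86.5° Ω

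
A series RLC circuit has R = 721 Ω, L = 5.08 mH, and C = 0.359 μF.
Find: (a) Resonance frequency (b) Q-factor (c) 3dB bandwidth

Step 1 — Resonance: ω₀ = 1/√(LC) = 1/√(0.00508·3.59e-07) = 2.342e+04 rad/s.
Step 2 — f₀ = ω₀/(2π) = 3727 Hz.
Step 3 — Series Q: Q = ω₀L/R = 2.342e+04·0.00508/721 = 0.165.
Step 4 — Bandwidth: Δω = ω₀/Q = 1.419e+05 rad/s; BW = Δω/(2π) = 2.259e+04 Hz.

(a) f₀ = 3727 Hz  (b) Q = 0.165  (c) BW = 2.259e+04 Hz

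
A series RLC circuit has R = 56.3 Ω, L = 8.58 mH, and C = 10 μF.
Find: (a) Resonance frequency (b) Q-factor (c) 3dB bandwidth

Step 1 — Resonance condition Im(Z)=0 gives ω₀ = 1/√(LC).
Step 2 — ω₀ = 1/√(0.00858·1e-05) = 3414 rad/s.
Step 3 — f₀ = ω₀/(2π) = 543.3 Hz.
Step 4 — Series Q: Q = ω₀L/R = 3414·0.00858/56.3 = 0.5203.
Step 5 — 3dB bandwidth: Δω = ω₀/Q = 6562 rad/s; BW = Δω/(2π) = 1044 Hz.

(a) f₀ = 543.3 Hz  (b) Q = 0.5203  (c) BW = 1044 Hz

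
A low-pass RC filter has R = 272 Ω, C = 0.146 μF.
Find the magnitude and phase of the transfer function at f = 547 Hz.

Step 1 — Angular frequency: ω = 2π·547 = 3437 rad/s.
Step 2 — Transfer function: H(jω) = 1/(1 + jωRC).
Step 3 — Denominator: 1 + jωRC = 1 + j·3437·272·1.46e-07 = 1 + j0.1365.
Step 4 — H = 0.9817 - j0.134.
Step 5 — Magnitude: |H| = 0.9908 (-0.1 dB); phase: φ = -7.8°.

|H| = 0.9908 (-0.1 dB), φ = -7.8°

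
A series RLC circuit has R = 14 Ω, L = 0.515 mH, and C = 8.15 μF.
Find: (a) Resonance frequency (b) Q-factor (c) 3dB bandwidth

Step 1 — Resonance: ω₀ = 1/√(LC) = 1/√(0.000515·8.15e-06) = 1.544e+04 rad/s.
Step 2 — f₀ = ω₀/(2π) = 2457 Hz.
Step 3 — Series Q: Q = ω₀L/R = 1.544e+04·0.000515/14 = 0.5678.
Step 4 — Bandwidth: Δω = ω₀/Q = 2.718e+04 rad/s; BW = Δω/(2π) = 4327 Hz.

(a) f₀ = 2457 Hz  (b) Q = 0.5678  (c) BW = 4327 Hz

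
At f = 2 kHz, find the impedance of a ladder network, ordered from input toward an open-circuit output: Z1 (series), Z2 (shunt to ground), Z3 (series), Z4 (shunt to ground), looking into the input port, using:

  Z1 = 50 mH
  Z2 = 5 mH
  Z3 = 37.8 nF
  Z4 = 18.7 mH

Step 1 — Angular frequency: ω = 2π·f = 2π·2000 = 1.257e+04 rad/s.
Step 2 — Component impedances:
  Z1: Z = jωL = j·1.257e+04·0.05 = 0 + j628.3 Ω
  Z2: Z = jωL = j·1.257e+04·0.005 = 0 + j62.83 Ω
  Z3: Z = 1/(jωC) = -j/(ω·C) = 0 - j2105 Ω
  Z4: Z = jωL = j·1.257e+04·0.0187 = 0 + j235 Ω
Step 3 — Ladder network (open output): work backward from the far end, alternating series and parallel combinations. Z_in = 0 + j693.3 Ω = 693.3∠90.0° Ω.

Z = 0 + j693.3 Ω = 693.3∠90.0° Ω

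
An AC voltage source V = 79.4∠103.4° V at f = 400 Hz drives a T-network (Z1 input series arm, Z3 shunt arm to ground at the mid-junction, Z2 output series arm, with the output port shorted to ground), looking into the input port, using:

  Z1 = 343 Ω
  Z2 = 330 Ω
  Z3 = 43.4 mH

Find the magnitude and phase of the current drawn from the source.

Step 1 — Angular frequency: ω = 2π·f = 2π·400 = 2513 rad/s.
Step 2 — Component impedances:
  Z1: Z = R = 343 Ω
  Z2: Z = R = 330 Ω
  Z3: Z = jωL = j·2513·0.0434 = 0 + j109.1 Ω
Step 3 — With the output port shorted to ground, the output series arm Z2 runs from the junction to ground; the shunt arm Z3 also runs from the junction to ground. They appear in parallel: Z3 || Z2 = 32.5 + j98.33 Ω.
Step 4 — Series with input arm Z1: Z_in = Z1 + (Z3 || Z2) = 375.5 + j98.33 Ω = 388.2∠14.7° Ω.
Step 5 — Source phasor: V = 79.4∠103.4° V = -18.4 + j77.24 V.
Step 6 — Ohm's law: I = V / Z_total = (-18.4 + j77.24) / (375.5 + j98.33) = 0.00455 + j0.2045 A.
Step 7 — Convert to polar: |I| = 0.2046 A, ∠I = 88.7°.

I = 0.2046∠88.7° A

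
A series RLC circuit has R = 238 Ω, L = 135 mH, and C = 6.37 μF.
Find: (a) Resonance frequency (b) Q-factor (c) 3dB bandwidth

Step 1 — Resonance condition Im(Z)=0 gives ω₀ = 1/√(LC).
Step 2 — ω₀ = 1/√(0.135·6.37e-06) = 1078 rad/s.
Step 3 — f₀ = ω₀/(2π) = 171.6 Hz.
Step 4 — Series Q: Q = ω₀L/R = 1078·0.135/238 = 0.6117.
Step 5 — 3dB bandwidth: Δω = ω₀/Q = 1763 rad/s; BW = Δω/(2π) = 280.6 Hz.

(a) f₀ = 171.6 Hz  (b) Q = 0.6117  (c) BW = 280.6 Hz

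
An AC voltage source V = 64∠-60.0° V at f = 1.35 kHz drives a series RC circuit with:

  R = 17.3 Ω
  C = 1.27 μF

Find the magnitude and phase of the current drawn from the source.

Step 1 — Angular frequency: ω = 2π·f = 2π·1350 = 8482 rad/s.
Step 2 — Component impedances:
  R: Z = R = 17.3 Ω
  C: Z = 1/(jωC) = -j/(ω·C) = 0 - j92.83 Ω
Step 3 — Series combination: Z_total = R + C = 17.3 - j92.83 Ω = 94.43∠-79.4° Ω.
Step 4 — Source phasor: V = 64∠-60.0° V = 32 - j55.43 V.
Step 5 — Ohm's law: I = V / Z_total = (32 - j55.43) / (17.3 - j92.83) = 0.6391 + j0.2256 A.
Step 6 — Convert to polar: |I| = 0.6778 A, ∠I = 19.4°.

I = 0.6778∠19.4° A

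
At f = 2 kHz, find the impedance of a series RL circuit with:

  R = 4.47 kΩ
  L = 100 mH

Step 1 — Angular frequency: ω = 2π·f = 2π·2000 = 1.257e+04 rad/s.
Step 2 — Component impedances:
  R: Z = R = 4470 Ω
  L: Z = jωL = j·1.257e+04·0.1 = 0 + j1257 Ω
Step 3 — Series combination: Z_total = R + L = 4470 + j1257 Ω = 4643∠15.7° Ω.

Z = 4470 + j1257 Ω = 4643∠15.7° Ω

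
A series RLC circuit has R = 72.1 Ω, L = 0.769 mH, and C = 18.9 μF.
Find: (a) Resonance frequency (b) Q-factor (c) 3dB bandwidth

Step 1 — Resonance condition Im(Z)=0 gives ω₀ = 1/√(LC).
Step 2 — ω₀ = 1/√(0.000769·1.89e-05) = 8295 rad/s.
Step 3 — f₀ = ω₀/(2π) = 1320 Hz.
Step 4 — Series Q: Q = ω₀L/R = 8295·0.000769/72.1 = 0.08847.
Step 5 — 3dB bandwidth: Δω = ω₀/Q = 9.376e+04 rad/s; BW = Δω/(2π) = 1.492e+04 Hz.

(a) f₀ = 1320 Hz  (b) Q = 0.08847  (c) BW = 1.492e+04 Hz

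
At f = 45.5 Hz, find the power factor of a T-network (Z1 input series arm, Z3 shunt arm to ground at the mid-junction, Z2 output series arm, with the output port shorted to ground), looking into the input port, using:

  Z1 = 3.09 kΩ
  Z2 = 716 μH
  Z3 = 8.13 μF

Step 1 — Angular frequency: ω = 2π·f = 2π·45.5 = 285.9 rad/s.
Step 2 — Component impedances:
  Z1: Z = R = 3090 Ω
  Z2: Z = jωL = j·285.9·0.000716 = 0 + j0.2047 Ω
  Z3: Z = 1/(jωC) = -j/(ω·C) = 0 - j430.2 Ω
Step 3 — With the output port shorted to ground, the output series arm Z2 runs from the junction to ground; the shunt arm Z3 also runs from the junction to ground. They appear in parallel: Z3 || Z2 = 0 + j0.2048 Ω.
Step 4 — Series with input arm Z1: Z_in = Z1 + (Z3 || Z2) = 3090 + j0.2048 Ω = 3090∠0.0° Ω.
Step 5 — Power factor: PF = cos(φ) = Re(Z)/|Z| = 3090/3090 = 1.
Step 6 — Type: Im(Z) = 0.2048 ⇒ lagging (phase φ = 0.0°).

PF = 1 (lagging, φ = 0.0°)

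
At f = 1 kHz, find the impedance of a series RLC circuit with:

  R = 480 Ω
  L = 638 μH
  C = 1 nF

Step 1 — Angular frequency: ω = 2π·f = 2π·1000 = 6283 rad/s.
Step 2 — Component impedances:
  R: Z = R = 480 Ω
  L: Z = jωL = j·6283·0.000638 = 0 + j4.009 Ω
  C: Z = 1/(jωC) = -j/(ω·C) = 0 - j1.592e+05 Ω
Step 3 — Series combination: Z_total = R + L + C = 480 - j1.592e+05 Ω = 1.592e+05∠-89.8° Ω.

Z = 480 - j1.592e+05 Ω = 1.592e+05∠-89.8° Ω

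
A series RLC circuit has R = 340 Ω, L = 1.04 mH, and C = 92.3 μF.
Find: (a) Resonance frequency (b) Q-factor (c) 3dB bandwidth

Step 1 — Resonance: ω₀ = 1/√(LC) = 1/√(0.00104·9.23e-05) = 3228 rad/s.
Step 2 — f₀ = ω₀/(2π) = 513.7 Hz.
Step 3 — Series Q: Q = ω₀L/R = 3228·0.00104/340 = 0.009873.
Step 4 — Bandwidth: Δω = ω₀/Q = 3.269e+05 rad/s; BW = Δω/(2π) = 5.203e+04 Hz.

(a) f₀ = 513.7 Hz  (b) Q = 0.009873  (c) BW = 5.203e+04 Hz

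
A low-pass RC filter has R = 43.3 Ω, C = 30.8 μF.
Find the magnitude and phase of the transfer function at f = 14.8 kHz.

Step 1 — Angular frequency: ω = 2π·1.48e+04 = 9.299e+04 rad/s.
Step 2 — Transfer function: H(jω) = 1/(1 + jωRC).
Step 3 — Denominator: 1 + jωRC = 1 + j·9.299e+04·43.3·3.08e-05 = 1 + j124.
Step 4 — H = 6.501e-05 - j0.008063.
Step 5 — Magnitude: |H| = 0.008063 (-41.9 dB); phase: φ = -89.5°.

|H| = 0.008063 (-41.9 dB), φ = -89.5°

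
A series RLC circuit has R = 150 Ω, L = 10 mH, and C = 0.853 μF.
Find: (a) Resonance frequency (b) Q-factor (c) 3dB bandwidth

Step 1 — Resonance: ω₀ = 1/√(LC) = 1/√(0.01·8.53e-07) = 1.083e+04 rad/s.
Step 2 — f₀ = ω₀/(2π) = 1723 Hz.
Step 3 — Series Q: Q = ω₀L/R = 1.083e+04·0.01/150 = 0.7218.
Step 4 — Bandwidth: Δω = ω₀/Q = 1.5e+04 rad/s; BW = Δω/(2π) = 2387 Hz.

(a) f₀ = 1723 Hz  (b) Q = 0.7218  (c) BW = 2387 Hz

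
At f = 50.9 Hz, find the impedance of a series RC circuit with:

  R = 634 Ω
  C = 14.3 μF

Step 1 — Angular frequency: ω = 2π·f = 2π·50.9 = 319.8 rad/s.
Step 2 — Component impedances:
  R: Z = R = 634 Ω
  C: Z = 1/(jωC) = -j/(ω·C) = 0 - j218.7 Ω
Step 3 — Series combination: Z_total = R + C = 634 - j218.7 Ω = 670.6∠-19.0° Ω.

Z = 634 - j218.7 Ω = 670.6∠-19.0° Ω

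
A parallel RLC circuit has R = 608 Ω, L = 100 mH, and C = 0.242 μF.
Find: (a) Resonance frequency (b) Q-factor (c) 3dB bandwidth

Step 1 — Resonance: ω₀ = 1/√(LC) = 1/√(0.1·2.42e-07) = 6428 rad/s.
Step 2 — f₀ = ω₀/(2π) = 1023 Hz.
Step 3 — Parallel Q: Q = R/(ω₀L) = 608/(6428·0.1) = 0.9458.
Step 4 — Bandwidth: Δω = ω₀/Q = 6796 rad/s; BW = Δω/(2π) = 1082 Hz.

(a) f₀ = 1023 Hz  (b) Q = 0.9458  (c) BW = 1082 Hz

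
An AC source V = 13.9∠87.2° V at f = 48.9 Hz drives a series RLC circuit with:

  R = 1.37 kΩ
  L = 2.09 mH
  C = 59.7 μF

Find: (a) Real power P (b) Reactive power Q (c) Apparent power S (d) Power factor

Step 1 — Angular frequency: ω = 2π·f = 2π·48.9 = 307.2 rad/s.
Step 2 — Component impedances:
  R: Z = R = 1370 Ω
  L: Z = jωL = j·307.2·0.00209 = 0 + j0.6421 Ω
  C: Z = 1/(jωC) = -j/(ω·C) = 0 - j54.52 Ω
Step 3 — Series combination: Z_total = R + L + C = 1370 - j53.88 Ω = 1371∠-2.3° Ω.
Step 4 — Source phasor: V = 13.9∠87.2° V = 0.679 + j13.88 V.
Step 5 — Current: I = V / Z = 9.696e-05 + j0.01014 A = 0.01014∠89.5° A.
Step 6 — Complex power: S = V·I* = 0.1408 - j0.005537 VA.
Step 7 — Real power: P = Re(S) = 0.1408 W.
Step 8 — Reactive power: Q = Im(S) = -0.005537 VAR.
Step 9 — Apparent power: |S| = 0.1409 VA.
Step 10 — Power factor: PF = P/|S| = 0.9992 (leading).

(a) P = 0.1408 W  (b) Q = -0.005537 VAR  (c) S = 0.1409 VA  (d) PF = 0.9992 (leading)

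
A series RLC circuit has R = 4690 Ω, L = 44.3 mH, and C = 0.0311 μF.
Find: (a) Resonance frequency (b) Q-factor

Step 1 — Resonance condition Im(Z)=0 gives ω₀ = 1/√(LC).
Step 2 — ω₀ = 1/√(0.0443·3.11e-08) = 2.694e+04 rad/s.
Step 3 — f₀ = ω₀/(2π) = 4288 Hz.
Step 4 — Series Q: Q = ω₀L/R = 2.694e+04·0.0443/4690 = 0.2545.

(a) f₀ = 4288 Hz  (b) Q = 0.2545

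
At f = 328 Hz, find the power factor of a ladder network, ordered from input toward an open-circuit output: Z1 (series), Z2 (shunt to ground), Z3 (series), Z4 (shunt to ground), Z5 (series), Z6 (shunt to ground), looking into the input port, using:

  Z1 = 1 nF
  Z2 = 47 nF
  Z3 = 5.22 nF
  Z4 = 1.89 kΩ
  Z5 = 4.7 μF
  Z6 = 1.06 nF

Step 1 — Angular frequency: ω = 2π·f = 2π·328 = 2061 rad/s.
Step 2 — Component impedances:
  Z1: Z = 1/(jωC) = -j/(ω·C) = 0 - j4.852e+05 Ω
  Z2: Z = 1/(jωC) = -j/(ω·C) = 0 - j1.032e+04 Ω
  Z3: Z = 1/(jωC) = -j/(ω·C) = 0 - j9.296e+04 Ω
  Z4: Z = R = 1890 Ω
  Z5: Z = 1/(jωC) = -j/(ω·C) = 0 - j103.2 Ω
  Z6: Z = 1/(jωC) = -j/(ω·C) = 0 - j4.578e+05 Ω
Step 3 — Ladder network (open output): work backward from the far end, alternating series and parallel combinations. Z_in = 18.88 - j4.945e+05 Ω = 4.945e+05∠-90.0° Ω.
Step 4 — Power factor: PF = cos(φ) = Re(Z)/|Z| = 18.876/4.9452e+05 = 3.817e-05.
Step 5 — Type: Im(Z) = -4.945e+05 ⇒ leading (phase φ = -90.0°).

PF = 3.817e-05 (leading, φ = -90.0°)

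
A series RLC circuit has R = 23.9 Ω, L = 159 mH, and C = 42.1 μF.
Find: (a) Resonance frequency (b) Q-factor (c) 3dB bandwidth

Step 1 — Resonance: ω₀ = 1/√(LC) = 1/√(0.159·4.21e-05) = 386.5 rad/s.
Step 2 — f₀ = ω₀/(2π) = 61.51 Hz.
Step 3 — Series Q: Q = ω₀L/R = 386.5·0.159/23.9 = 2.571.
Step 4 — Bandwidth: Δω = ω₀/Q = 150.3 rad/s; BW = Δω/(2π) = 23.92 Hz.

(a) f₀ = 61.51 Hz  (b) Q = 2.571  (c) BW = 23.92 Hz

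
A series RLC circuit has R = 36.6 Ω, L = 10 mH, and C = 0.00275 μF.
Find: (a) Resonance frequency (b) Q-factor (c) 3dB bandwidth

Step 1 — Resonance condition Im(Z)=0 gives ω₀ = 1/√(LC).
Step 2 — ω₀ = 1/√(0.01·2.75e-09) = 1.907e+05 rad/s.
Step 3 — f₀ = ω₀/(2π) = 3.035e+04 Hz.
Step 4 — Series Q: Q = ω₀L/R = 1.907e+05·0.01/36.6 = 52.1.
Step 5 — 3dB bandwidth: Δω = ω₀/Q = 3660 rad/s; BW = Δω/(2π) = 582.5 Hz.

(a) f₀ = 3.035e+04 Hz  (b) Q = 52.1  (c) BW = 582.5 Hz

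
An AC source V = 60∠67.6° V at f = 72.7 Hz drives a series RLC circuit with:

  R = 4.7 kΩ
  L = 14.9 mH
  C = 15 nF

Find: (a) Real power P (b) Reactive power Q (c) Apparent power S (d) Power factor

Step 1 — Angular frequency: ω = 2π·f = 2π·72.7 = 456.8 rad/s.
Step 2 — Component impedances:
  R: Z = R = 4700 Ω
  L: Z = jωL = j·456.8·0.0149 = 0 + j6.806 Ω
  C: Z = 1/(jωC) = -j/(ω·C) = 0 - j1.459e+05 Ω
Step 3 — Series combination: Z_total = R + L + C = 4700 - j1.459e+05 Ω = 1.46e+05∠-88.2° Ω.
Step 4 — Source phasor: V = 60∠67.6° V = 22.86 + j55.47 V.
Step 5 — Current: I = V / Z = -0.0003747 + j0.0001687 A = 0.0004109∠155.8° A.
Step 6 — Complex power: S = V·I* = 0.0007936 - j0.02464 VA.
Step 7 — Real power: P = Re(S) = 0.0007936 W.
Step 8 — Reactive power: Q = Im(S) = -0.02464 VAR.
Step 9 — Apparent power: |S| = 0.02465 VA.
Step 10 — Power factor: PF = P/|S| = 0.03219 (leading).

(a) P = 0.0007936 W  (b) Q = -0.02464 VAR  (c) S = 0.02465 VA  (d) PF = 0.03219 (leading)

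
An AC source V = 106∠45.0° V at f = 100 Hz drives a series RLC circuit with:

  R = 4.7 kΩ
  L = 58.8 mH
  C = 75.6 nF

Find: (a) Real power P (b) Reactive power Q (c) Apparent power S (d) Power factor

Step 1 — Angular frequency: ω = 2π·f = 2π·100 = 628.3 rad/s.
Step 2 — Component impedances:
  R: Z = R = 4700 Ω
  L: Z = jωL = j·628.3·0.0588 = 0 + j36.95 Ω
  C: Z = 1/(jωC) = -j/(ω·C) = 0 - j2.105e+04 Ω
Step 3 — Series combination: Z_total = R + L + C = 4700 - j2.102e+04 Ω = 2.153e+04∠-77.4° Ω.
Step 4 — Source phasor: V = 106∠45.0° V = 74.95 + j74.95 V.
Step 5 — Current: I = V / Z = -0.002637 + j0.004156 A = 0.004922∠122.4° A.
Step 6 — Complex power: S = V·I* = 0.1139 - j0.5092 VA.
Step 7 — Real power: P = Re(S) = 0.1139 W.
Step 8 — Reactive power: Q = Im(S) = -0.5092 VAR.
Step 9 — Apparent power: |S| = 0.5218 VA.
Step 10 — Power factor: PF = P/|S| = 0.2183 (leading).

(a) P = 0.1139 W  (b) Q = -0.5092 VAR  (c) S = 0.5218 VA  (d) PF = 0.2183 (leading)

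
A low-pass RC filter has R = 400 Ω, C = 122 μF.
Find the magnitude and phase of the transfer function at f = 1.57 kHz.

Step 1 — Angular frequency: ω = 2π·1570 = 9865 rad/s.
Step 2 — Transfer function: H(jω) = 1/(1 + jωRC).
Step 3 — Denominator: 1 + jωRC = 1 + j·9865·400·0.000122 = 1 + j481.4.
Step 4 — H = 4.315e-06 - j0.002077.
Step 5 — Magnitude: |H| = 0.002077 (-53.7 dB); phase: φ = -89.9°.

|H| = 0.002077 (-53.7 dB), φ = -89.9°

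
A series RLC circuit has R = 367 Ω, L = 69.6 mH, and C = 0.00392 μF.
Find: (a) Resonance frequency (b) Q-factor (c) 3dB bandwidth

Step 1 — Resonance: ω₀ = 1/√(LC) = 1/√(0.0696·3.92e-09) = 6.054e+04 rad/s.
Step 2 — f₀ = ω₀/(2π) = 9635 Hz.
Step 3 — Series Q: Q = ω₀L/R = 6.054e+04·0.0696/367 = 11.48.
Step 4 — Bandwidth: Δω = ω₀/Q = 5273 rad/s; BW = Δω/(2π) = 839.2 Hz.

(a) f₀ = 9635 Hz  (b) Q = 11.48  (c) BW = 839.2 Hz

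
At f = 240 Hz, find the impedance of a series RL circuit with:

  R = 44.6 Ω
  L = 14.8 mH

Step 1 — Angular frequency: ω = 2π·f = 2π·240 = 1508 rad/s.
Step 2 — Component impedances:
  R: Z = R = 44.6 Ω
  L: Z = jωL = j·1508·0.0148 = 0 + j22.32 Ω
Step 3 — Series combination: Z_total = R + L = 44.6 + j22.32 Ω = 49.87∠26.6° Ω.

Z = 44.6 + j22.32 Ω = 49.87∠26.6° Ω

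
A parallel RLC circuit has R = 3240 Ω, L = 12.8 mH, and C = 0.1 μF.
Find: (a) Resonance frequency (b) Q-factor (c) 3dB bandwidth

Step 1 — Resonance: ω₀ = 1/√(LC) = 1/√(0.0128·1e-07) = 2.795e+04 rad/s.
Step 2 — f₀ = ω₀/(2π) = 4449 Hz.
Step 3 — Parallel Q: Q = R/(ω₀L) = 3240/(2.795e+04·0.0128) = 9.056.
Step 4 — Bandwidth: Δω = ω₀/Q = 3086 rad/s; BW = Δω/(2π) = 491.2 Hz.

(a) f₀ = 4449 Hz  (b) Q = 9.056  (c) BW = 491.2 Hz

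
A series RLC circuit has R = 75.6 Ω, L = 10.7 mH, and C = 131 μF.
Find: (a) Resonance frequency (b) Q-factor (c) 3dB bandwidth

Step 1 — Resonance: ω₀ = 1/√(LC) = 1/√(0.0107·0.000131) = 844.6 rad/s.
Step 2 — f₀ = ω₀/(2π) = 134.4 Hz.
Step 3 — Series Q: Q = ω₀L/R = 844.6·0.0107/75.6 = 0.1195.
Step 4 — Bandwidth: Δω = ω₀/Q = 7065 rad/s; BW = Δω/(2π) = 1124 Hz.

(a) f₀ = 134.4 Hz  (b) Q = 0.1195  (c) BW = 1124 Hz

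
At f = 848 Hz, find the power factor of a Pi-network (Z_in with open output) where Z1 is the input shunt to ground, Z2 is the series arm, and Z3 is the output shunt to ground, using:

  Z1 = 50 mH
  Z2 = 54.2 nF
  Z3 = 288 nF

Step 1 — Angular frequency: ω = 2π·f = 2π·848 = 5328 rad/s.
Step 2 — Component impedances:
  Z1: Z = jωL = j·5328·0.05 = 0 + j266.4 Ω
  Z2: Z = 1/(jωC) = -j/(ω·C) = 0 - j3463 Ω
  Z3: Z = 1/(jωC) = -j/(ω·C) = 0 - j651.7 Ω
Step 3 — With open output, the series arm Z2 and the output shunt Z3 appear in series to ground: Z2 + Z3 = 0 - j4114 Ω.
Step 4 — Parallel with input shunt Z1: Z_in = Z1 || (Z2 + Z3) = 0 + j284.9 Ω = 284.9∠90.0° Ω.
Step 5 — Power factor: PF = cos(φ) = Re(Z)/|Z| = -0/284.9 = -0.
Step 6 — Type: Im(Z) = 284.9 ⇒ lagging (phase φ = 90.0°).

PF = -0 (lagging, φ = 90.0°)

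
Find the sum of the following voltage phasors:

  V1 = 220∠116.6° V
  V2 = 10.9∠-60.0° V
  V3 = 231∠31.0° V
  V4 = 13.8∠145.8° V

Step 1 — Convert each phasor to rectangular form:
  V1 = 220·(cos(116.6°) + j·sin(116.6°)) = -98.51 + j196.7 V
  V2 = 10.9·(cos(-60.0°) + j·sin(-60.0°)) = 5.45 - j9.44 V
  V3 = 231·(cos(31.0°) + j·sin(31.0°)) = 198 + j119 V
  V4 = 13.8·(cos(145.8°) + j·sin(145.8°)) = -11.41 + j7.757 V
Step 2 — Sum components: V_total = 93.53 + j314 V.
Step 3 — Convert to polar: |V_total| = 327.6 V, ∠V_total = 73.4°.

V_total = 327.6∠73.4° V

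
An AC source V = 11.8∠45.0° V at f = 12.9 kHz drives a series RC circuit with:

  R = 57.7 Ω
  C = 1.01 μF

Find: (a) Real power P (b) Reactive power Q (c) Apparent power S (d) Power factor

Step 1 — Angular frequency: ω = 2π·f = 2π·1.29e+04 = 8.105e+04 rad/s.
Step 2 — Component impedances:
  R: Z = R = 57.7 Ω
  C: Z = 1/(jωC) = -j/(ω·C) = 0 - j12.22 Ω
Step 3 — Series combination: Z_total = R + C = 57.7 - j12.22 Ω = 58.98∠-12.0° Ω.
Step 4 — Source phasor: V = 11.8∠45.0° V = 8.344 + j8.344 V.
Step 5 — Current: I = V / Z = 0.1091 + j0.1677 A = 0.2001∠57.0° A.
Step 6 — Complex power: S = V·I* = 2.31 - j0.489 VA.
Step 7 — Real power: P = Re(S) = 2.31 W.
Step 8 — Reactive power: Q = Im(S) = -0.489 VAR.
Step 9 — Apparent power: |S| = 2.361 VA.
Step 10 — Power factor: PF = P/|S| = 0.9783 (leading).

(a) P = 2.31 W  (b) Q = -0.489 VAR  (c) S = 2.361 VA  (d) PF = 0.9783 (leading)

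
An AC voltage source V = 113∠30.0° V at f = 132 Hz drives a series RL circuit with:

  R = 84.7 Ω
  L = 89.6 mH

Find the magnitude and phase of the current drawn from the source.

Step 1 — Angular frequency: ω = 2π·f = 2π·132 = 829.4 rad/s.
Step 2 — Component impedances:
  R: Z = R = 84.7 Ω
  L: Z = jωL = j·829.4·0.0896 = 0 + j74.31 Ω
Step 3 — Series combination: Z_total = R + L = 84.7 + j74.31 Ω = 112.7∠41.3° Ω.
Step 4 — Source phasor: V = 113∠30.0° V = 97.86 + j56.5 V.
Step 5 — Ohm's law: I = V / Z_total = (97.86 + j56.5) / (84.7 + j74.31) = 0.9835 - j0.1959 A.
Step 6 — Convert to polar: |I| = 1.003 A, ∠I = -11.3°.

I = 1.003∠-11.3° A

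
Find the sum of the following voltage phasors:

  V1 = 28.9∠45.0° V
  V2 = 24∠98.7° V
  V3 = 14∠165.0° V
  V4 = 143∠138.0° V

Step 1 — Convert each phasor to rectangular form:
  V1 = 28.9·(cos(45.0°) + j·sin(45.0°)) = 20.44 + j20.44 V
  V2 = 24·(cos(98.7°) + j·sin(98.7°)) = -3.63 + j23.72 V
  V3 = 14·(cos(165.0°) + j·sin(165.0°)) = -13.52 + j3.623 V
  V4 = 143·(cos(138.0°) + j·sin(138.0°)) = -106.3 + j95.69 V
Step 2 — Sum components: V_total = -103 + j143.5 V.
Step 3 — Convert to polar: |V_total| = 176.6 V, ∠V_total = 125.7°.

V_total = 176.6∠125.7° V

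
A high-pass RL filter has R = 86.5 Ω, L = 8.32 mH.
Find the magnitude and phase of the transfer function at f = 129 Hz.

Step 1 — Angular frequency: ω = 2π·129 = 810.5 rad/s.
Step 2 — Transfer function: H(jω) = jωL/(R + jωL).
Step 3 — Numerator jωL = j·6.744; denominator R + jωL = 86.5 + j6.744.
Step 4 — H = 0.006041 + j0.07749.
Step 5 — Magnitude: |H| = 0.07773 (-22.2 dB); phase: φ = 85.5°.

|H| = 0.07773 (-22.2 dB), φ = 85.5°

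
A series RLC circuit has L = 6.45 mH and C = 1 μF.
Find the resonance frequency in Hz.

Step 1 — Resonance condition Im(Z)=0 gives ω₀ = 1/√(LC).
Step 2 — ω₀ = 1/√(0.00645·1e-06) = 1.245e+04 rad/s.
Step 3 — f₀ = ω₀/(2π) = 1982 Hz.

f₀ = 1982 Hz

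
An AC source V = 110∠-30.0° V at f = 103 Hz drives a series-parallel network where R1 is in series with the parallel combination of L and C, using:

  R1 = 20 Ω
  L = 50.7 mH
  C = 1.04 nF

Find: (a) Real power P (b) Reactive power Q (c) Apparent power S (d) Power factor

Step 1 — Angular frequency: ω = 2π·f = 2π·103 = 647.2 rad/s.
Step 2 — Component impedances:
  R1: Z = R = 20 Ω
  L: Z = jωL = j·647.2·0.0507 = 0 + j32.81 Ω
  C: Z = 1/(jωC) = -j/(ω·C) = 0 - j1.486e+06 Ω
Step 3 — Parallel branch: L || C = 1/(1/L + 1/C) = 0 + j32.81 Ω.
Step 4 — Series with R1: Z_total = R1 + (L || C) = 20 + j32.81 Ω = 38.43∠58.6° Ω.
Step 5 — Source phasor: V = 110∠-30.0° V = 95.26 - j55 V.
Step 6 — Current: I = V / Z = 0.06812 - j2.862 A = 2.863∠-88.6° A.
Step 7 — Complex power: S = V·I* = 163.9 + j268.9 VA.
Step 8 — Real power: P = Re(S) = 163.9 W.
Step 9 — Reactive power: Q = Im(S) = 268.9 VAR.
Step 10 — Apparent power: |S| = 314.9 VA.
Step 11 — Power factor: PF = P/|S| = 0.5205 (lagging).

(a) P = 163.9 W  (b) Q = 268.9 VAR  (c) S = 314.9 VA  (d) PF = 0.5205 (lagging)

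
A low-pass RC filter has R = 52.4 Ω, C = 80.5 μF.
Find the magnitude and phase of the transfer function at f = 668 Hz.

Step 1 — Angular frequency: ω = 2π·668 = 4197 rad/s.
Step 2 — Transfer function: H(jω) = 1/(1 + jωRC).
Step 3 — Denominator: 1 + jωRC = 1 + j·4197·52.4·8.05e-05 = 1 + j17.7.
Step 4 — H = 0.00318 - j0.0563.
Step 5 — Magnitude: |H| = 0.05639 (-25.0 dB); phase: φ = -86.8°.

|H| = 0.05639 (-25.0 dB), φ = -86.8°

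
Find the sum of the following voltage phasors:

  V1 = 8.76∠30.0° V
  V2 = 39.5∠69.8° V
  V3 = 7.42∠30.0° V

Step 1 — Convert each phasor to rectangular form:
  V1 = 8.76·(cos(30.0°) + j·sin(30.0°)) = 7.586 + j4.38 V
  V2 = 39.5·(cos(69.8°) + j·sin(69.8°)) = 13.64 + j37.07 V
  V3 = 7.42·(cos(30.0°) + j·sin(30.0°)) = 6.426 + j3.71 V
Step 2 — Sum components: V_total = 27.65 + j45.16 V.
Step 3 — Convert to polar: |V_total| = 52.95 V, ∠V_total = 58.5°.

V_total = 52.95∠58.5° V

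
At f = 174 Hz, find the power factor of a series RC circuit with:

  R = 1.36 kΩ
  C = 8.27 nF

Step 1 — Angular frequency: ω = 2π·f = 2π·174 = 1093 rad/s.
Step 2 — Component impedances:
  R: Z = R = 1360 Ω
  C: Z = 1/(jωC) = -j/(ω·C) = 0 - j1.106e+05 Ω
Step 3 — Series combination: Z_total = R + C = 1360 - j1.106e+05 Ω = 1.106e+05∠-89.3° Ω.
Step 4 — Power factor: PF = cos(φ) = Re(Z)/|Z| = 1360/1.106e+05 = 0.0123.
Step 5 — Type: Im(Z) = -1.106e+05 ⇒ leading (phase φ = -89.3°).

PF = 0.0123 (leading, φ = -89.3°)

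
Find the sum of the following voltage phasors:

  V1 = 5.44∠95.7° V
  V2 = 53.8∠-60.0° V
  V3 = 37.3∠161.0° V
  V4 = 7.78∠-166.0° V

Step 1 — Convert each phasor to rectangular form:
  V1 = 5.44·(cos(95.7°) + j·sin(95.7°)) = -0.5403 + j5.413 V
  V2 = 53.8·(cos(-60.0°) + j·sin(-60.0°)) = 26.9 - j46.59 V
  V3 = 37.3·(cos(161.0°) + j·sin(161.0°)) = -35.27 + j12.14 V
  V4 = 7.78·(cos(-166.0°) + j·sin(-166.0°)) = -7.549 - j1.882 V
Step 2 — Sum components: V_total = -16.46 - j30.92 V.
Step 3 — Convert to polar: |V_total| = 35.02 V, ∠V_total = -118.0°.

V_total = 35.02∠-118.0° V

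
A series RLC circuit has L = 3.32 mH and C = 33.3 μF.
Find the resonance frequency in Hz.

Step 1 — Resonance condition Im(Z)=0 gives ω₀ = 1/√(LC).
Step 2 — ω₀ = 1/√(0.00332·3.33e-05) = 3008 rad/s.
Step 3 — f₀ = ω₀/(2π) = 478.7 Hz.

f₀ = 478.7 Hz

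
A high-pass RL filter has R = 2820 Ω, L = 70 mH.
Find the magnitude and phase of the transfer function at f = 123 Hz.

Step 1 — Angular frequency: ω = 2π·123 = 772.8 rad/s.
Step 2 — Transfer function: H(jω) = jωL/(R + jωL).
Step 3 — Numerator jωL = j·54.1; denominator R + jωL = 2820 + j54.1.
Step 4 — H = 0.0003679 + j0.01918.
Step 5 — Magnitude: |H| = 0.01918 (-34.3 dB); phase: φ = 88.9°.

|H| = 0.01918 (-34.3 dB), φ = 88.9°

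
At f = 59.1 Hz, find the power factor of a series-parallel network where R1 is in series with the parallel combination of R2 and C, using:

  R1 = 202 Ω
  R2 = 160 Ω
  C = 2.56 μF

Step 1 — Angular frequency: ω = 2π·f = 2π·59.1 = 371.3 rad/s.
Step 2 — Component impedances:
  R1: Z = R = 202 Ω
  R2: Z = R = 160 Ω
  C: Z = 1/(jωC) = -j/(ω·C) = 0 - j1052 Ω
Step 3 — Parallel branch: R2 || C = 1/(1/R2 + 1/C) = 156.4 - j23.79 Ω.
Step 4 — Series with R1: Z_total = R1 + (R2 || C) = 358.4 - j23.79 Ω = 359.2∠-3.8° Ω.
Step 5 — Power factor: PF = cos(φ) = Re(Z)/|Z| = 358.4/359.2 = 0.9978.
Step 6 — Type: Im(Z) = -23.79 ⇒ leading (phase φ = -3.8°).

PF = 0.9978 (leading, φ = -3.8°)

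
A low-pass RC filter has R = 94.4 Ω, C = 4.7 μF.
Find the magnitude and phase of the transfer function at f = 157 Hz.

Step 1 — Angular frequency: ω = 2π·157 = 986.5 rad/s.
Step 2 — Transfer function: H(jω) = 1/(1 + jωRC).
Step 3 — Denominator: 1 + jωRC = 1 + j·986.5·94.4·4.7e-06 = 1 + j0.4377.
Step 4 — H = 0.8392 - j0.3673.
Step 5 — Magnitude: |H| = 0.9161 (-0.8 dB); phase: φ = -23.6°.

|H| = 0.9161 (-0.8 dB), φ = -23.6°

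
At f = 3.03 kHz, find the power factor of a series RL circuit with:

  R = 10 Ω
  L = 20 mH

Step 1 — Angular frequency: ω = 2π·f = 2π·3030 = 1.904e+04 rad/s.
Step 2 — Component impedances:
  R: Z = R = 10 Ω
  L: Z = jωL = j·1.904e+04·0.02 = 0 + j380.8 Ω
Step 3 — Series combination: Z_total = R + L = 10 + j380.8 Ω = 380.9∠88.5° Ω.
Step 4 — Power factor: PF = cos(φ) = Re(Z)/|Z| = 10/380.9 = 0.02625.
Step 5 — Type: Im(Z) = 380.8 ⇒ lagging (phase φ = 88.5°).

PF = 0.02625 (lagging, φ = 88.5°)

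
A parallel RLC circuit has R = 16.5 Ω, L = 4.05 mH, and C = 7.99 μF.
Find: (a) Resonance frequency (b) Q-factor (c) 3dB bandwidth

Step 1 — Resonance: ω₀ = 1/√(LC) = 1/√(0.00405·7.99e-06) = 5559 rad/s.
Step 2 — f₀ = ω₀/(2π) = 884.7 Hz.
Step 3 — Parallel Q: Q = R/(ω₀L) = 16.5/(5559·0.00405) = 0.7329.
Step 4 — Bandwidth: Δω = ω₀/Q = 7585 rad/s; BW = Δω/(2π) = 1207 Hz.

(a) f₀ = 884.7 Hz  (b) Q = 0.7329  (c) BW = 1207 Hz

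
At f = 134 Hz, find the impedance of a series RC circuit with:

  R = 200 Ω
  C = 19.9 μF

Step 1 — Angular frequency: ω = 2π·f = 2π·134 = 841.9 rad/s.
Step 2 — Component impedances:
  R: Z = R = 200 Ω
  C: Z = 1/(jωC) = -j/(ω·C) = 0 - j59.68 Ω
Step 3 — Series combination: Z_total = R + C = 200 - j59.68 Ω = 208.7∠-16.6° Ω.

Z = 200 - j59.68 Ω = 208.7∠-16.6° Ω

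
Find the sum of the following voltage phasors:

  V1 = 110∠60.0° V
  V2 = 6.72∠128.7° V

Step 1 — Convert each phasor to rectangular form:
  V1 = 110·(cos(60.0°) + j·sin(60.0°)) = 55 + j95.26 V
  V2 = 6.72·(cos(128.7°) + j·sin(128.7°)) = -4.202 + j5.244 V
Step 2 — Sum components: V_total = 50.8 + j100.5 V.
Step 3 — Convert to polar: |V_total| = 112.6 V, ∠V_total = 63.2°.

V_total = 112.6∠63.2° V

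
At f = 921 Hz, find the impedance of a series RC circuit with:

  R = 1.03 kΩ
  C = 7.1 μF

Step 1 — Angular frequency: ω = 2π·f = 2π·921 = 5787 rad/s.
Step 2 — Component impedances:
  R: Z = R = 1030 Ω
  C: Z = 1/(jωC) = -j/(ω·C) = 0 - j24.34 Ω
Step 3 — Series combination: Z_total = R + C = 1030 - j24.34 Ω = 1030∠-1.4° Ω.

Z = 1030 - j24.34 Ω = 1030∠-1.4° Ω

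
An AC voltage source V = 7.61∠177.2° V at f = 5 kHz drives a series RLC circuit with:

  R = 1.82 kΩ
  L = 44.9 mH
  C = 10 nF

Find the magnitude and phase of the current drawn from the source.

Step 1 — Angular frequency: ω = 2π·f = 2π·5000 = 3.142e+04 rad/s.
Step 2 — Component impedances:
  R: Z = R = 1820 Ω
  L: Z = jωL = j·3.142e+04·0.0449 = 0 + j1411 Ω
  C: Z = 1/(jωC) = -j/(ω·C) = 0 - j3183 Ω
Step 3 — Series combination: Z_total = R + L + C = 1820 - j1773 Ω = 2541∠-44.2° Ω.
Step 4 — Source phasor: V = 7.61∠177.2° V = -7.601 + j0.3717 V.
Step 5 — Ohm's law: I = V / Z_total = (-7.601 + j0.3717) / (1820 - j1773) = -0.002245 - j0.001983 A.
Step 6 — Convert to polar: |I| = 0.002995 A, ∠I = -138.6°.

I = 0.002995∠-138.6° A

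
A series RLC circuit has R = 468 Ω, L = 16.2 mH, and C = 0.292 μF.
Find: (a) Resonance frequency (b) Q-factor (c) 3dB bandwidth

Step 1 — Resonance condition Im(Z)=0 gives ω₀ = 1/√(LC).
Step 2 — ω₀ = 1/√(0.0162·2.92e-07) = 1.454e+04 rad/s.
Step 3 — f₀ = ω₀/(2π) = 2314 Hz.
Step 4 — Series Q: Q = ω₀L/R = 1.454e+04·0.0162/468 = 0.5033.
Step 5 — 3dB bandwidth: Δω = ω₀/Q = 2.889e+04 rad/s; BW = Δω/(2π) = 4598 Hz.

(a) f₀ = 2314 Hz  (b) Q = 0.5033  (c) BW = 4598 Hz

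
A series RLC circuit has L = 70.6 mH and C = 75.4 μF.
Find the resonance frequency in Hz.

Step 1 — Resonance condition Im(Z)=0 gives ω₀ = 1/√(LC).
Step 2 — ω₀ = 1/√(0.0706·7.54e-05) = 433.4 rad/s.
Step 3 — f₀ = ω₀/(2π) = 68.98 Hz.

f₀ = 68.98 Hz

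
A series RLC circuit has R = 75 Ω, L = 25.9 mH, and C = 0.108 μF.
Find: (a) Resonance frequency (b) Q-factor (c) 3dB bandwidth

Step 1 — Resonance: ω₀ = 1/√(LC) = 1/√(0.0259·1.08e-07) = 1.891e+04 rad/s.
Step 2 — f₀ = ω₀/(2π) = 3009 Hz.
Step 3 — Series Q: Q = ω₀L/R = 1.891e+04·0.0259/75 = 6.529.
Step 4 — Bandwidth: Δω = ω₀/Q = 2896 rad/s; BW = Δω/(2π) = 460.9 Hz.

(a) f₀ = 3009 Hz  (b) Q = 6.529  (c) BW = 460.9 Hz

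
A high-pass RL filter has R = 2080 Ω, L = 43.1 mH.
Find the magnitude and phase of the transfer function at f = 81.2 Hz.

Step 1 — Angular frequency: ω = 2π·81.2 = 510.2 rad/s.
Step 2 — Transfer function: H(jω) = jωL/(R + jωL).
Step 3 — Numerator jωL = j·21.99; denominator R + jωL = 2080 + j21.99.
Step 4 — H = 0.0001118 + j0.01057.
Step 5 — Magnitude: |H| = 0.01057 (-39.5 dB); phase: φ = 89.4°.

|H| = 0.01057 (-39.5 dB), φ = 89.4°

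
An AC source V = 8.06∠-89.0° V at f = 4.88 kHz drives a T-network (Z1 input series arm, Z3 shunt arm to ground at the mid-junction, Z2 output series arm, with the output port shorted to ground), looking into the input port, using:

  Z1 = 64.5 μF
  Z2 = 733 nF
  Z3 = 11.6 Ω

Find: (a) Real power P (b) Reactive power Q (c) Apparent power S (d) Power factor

Step 1 — Angular frequency: ω = 2π·f = 2π·4880 = 3.066e+04 rad/s.
Step 2 — Component impedances:
  Z1: Z = 1/(jωC) = -j/(ω·C) = 0 - j0.5056 Ω
  Z2: Z = 1/(jωC) = -j/(ω·C) = 0 - j44.49 Ω
  Z3: Z = R = 11.6 Ω
Step 3 — With the output port shorted to ground, the output series arm Z2 runs from the junction to ground; the shunt arm Z3 also runs from the junction to ground. They appear in parallel: Z3 || Z2 = 10.86 - j2.832 Ω.
Step 4 — Series with input arm Z1: Z_in = Z1 + (Z3 || Z2) = 10.86 - j3.337 Ω = 11.36∠-17.1° Ω.
Step 5 — Source phasor: V = 8.06∠-89.0° V = 0.1407 - j8.059 V.
Step 6 — Current: I = V / Z = 0.2201 - j0.6743 A = 0.7093∠-71.9° A.
Step 7 — Complex power: S = V·I* = 5.465 - j1.679 VA.
Step 8 — Real power: P = Re(S) = 5.465 W.
Step 9 — Reactive power: Q = Im(S) = -1.679 VAR.
Step 10 — Apparent power: |S| = 5.717 VA.
Step 11 — Power factor: PF = P/|S| = 0.9559 (leading).

(a) P = 5.465 W  (b) Q = -1.679 VAR  (c) S = 5.717 VA  (d) PF = 0.9559 (leading)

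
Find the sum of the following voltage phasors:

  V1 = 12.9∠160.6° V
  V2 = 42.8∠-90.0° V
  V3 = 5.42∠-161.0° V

Step 1 — Convert each phasor to rectangular form:
  V1 = 12.9·(cos(160.6°) + j·sin(160.6°)) = -12.17 + j4.285 V
  V2 = 42.8·(cos(-90.0°) + j·sin(-90.0°)) = 0 - j42.8 V
  V3 = 5.42·(cos(-161.0°) + j·sin(-161.0°)) = -5.125 - j1.765 V
Step 2 — Sum components: V_total = -17.29 - j40.28 V.
Step 3 — Convert to polar: |V_total| = 43.83 V, ∠V_total = -113.2°.

V_total = 43.83∠-113.2° V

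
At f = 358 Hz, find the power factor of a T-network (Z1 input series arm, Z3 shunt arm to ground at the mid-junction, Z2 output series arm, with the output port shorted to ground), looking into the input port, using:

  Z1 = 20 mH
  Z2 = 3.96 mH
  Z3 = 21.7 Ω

Step 1 — Angular frequency: ω = 2π·f = 2π·358 = 2249 rad/s.
Step 2 — Component impedances:
  Z1: Z = jωL = j·2249·0.02 = 0 + j44.99 Ω
  Z2: Z = jωL = j·2249·0.00396 = 0 + j8.908 Ω
  Z3: Z = R = 21.7 Ω
Step 3 — With the output port shorted to ground, the output series arm Z2 runs from the junction to ground; the shunt arm Z3 also runs from the junction to ground. They appear in parallel: Z3 || Z2 = 3.129 + j7.623 Ω.
Step 4 — Series with input arm Z1: Z_in = Z1 + (Z3 || Z2) = 3.129 + j52.61 Ω = 52.7∠86.6° Ω.
Step 5 — Power factor: PF = cos(φ) = Re(Z)/|Z| = 3.129/52.7 = 0.05937.
Step 6 — Type: Im(Z) = 52.61 ⇒ lagging (phase φ = 86.6°).

PF = 0.05937 (lagging, φ = 86.6°)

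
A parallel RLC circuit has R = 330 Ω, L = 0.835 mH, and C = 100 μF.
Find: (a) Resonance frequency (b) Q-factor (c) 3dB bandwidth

Step 1 — Resonance: ω₀ = 1/√(LC) = 1/√(0.000835·0.0001) = 3461 rad/s.
Step 2 — f₀ = ω₀/(2π) = 550.8 Hz.
Step 3 — Parallel Q: Q = R/(ω₀L) = 330/(3461·0.000835) = 114.2.
Step 4 — Bandwidth: Δω = ω₀/Q = 30.3 rad/s; BW = Δω/(2π) = 4.823 Hz.

(a) f₀ = 550.8 Hz  (b) Q = 114.2  (c) BW = 4.823 Hz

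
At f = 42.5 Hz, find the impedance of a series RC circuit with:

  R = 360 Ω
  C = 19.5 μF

Step 1 — Angular frequency: ω = 2π·f = 2π·42.5 = 267 rad/s.
Step 2 — Component impedances:
  R: Z = R = 360 Ω
  C: Z = 1/(jωC) = -j/(ω·C) = 0 - j192 Ω
Step 3 — Series combination: Z_total = R + C = 360 - j192 Ω = 408∠-28.1° Ω.

Z = 360 - j192 Ω = 408∠-28.1° Ω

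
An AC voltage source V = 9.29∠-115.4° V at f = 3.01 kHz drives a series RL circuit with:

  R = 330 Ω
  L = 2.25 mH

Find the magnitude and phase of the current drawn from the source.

Step 1 — Angular frequency: ω = 2π·f = 2π·3010 = 1.891e+04 rad/s.
Step 2 — Component impedances:
  R: Z = R = 330 Ω
  L: Z = jωL = j·1.891e+04·0.00225 = 0 + j42.55 Ω
Step 3 — Series combination: Z_total = R + L = 330 + j42.55 Ω = 332.7∠7.3° Ω.
Step 4 — Source phasor: V = 9.29∠-115.4° V = -3.985 - j8.392 V.
Step 5 — Ohm's law: I = V / Z_total = (-3.985 - j8.392) / (330 + j42.55) = -0.0151 - j0.02348 A.
Step 6 — Convert to polar: |I| = 0.02792 A, ∠I = -122.7°.

I = 0.02792∠-122.7° A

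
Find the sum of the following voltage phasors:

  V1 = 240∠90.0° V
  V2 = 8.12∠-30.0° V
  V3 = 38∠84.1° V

Step 1 — Convert each phasor to rectangular form:
  V1 = 240·(cos(90.0°) + j·sin(90.0°)) = 0 + j240 V
  V2 = 8.12·(cos(-30.0°) + j·sin(-30.0°)) = 7.032 - j4.06 V
  V3 = 38·(cos(84.1°) + j·sin(84.1°)) = 3.906 + j37.8 V
Step 2 — Sum components: V_total = 10.94 + j273.7 V.
Step 3 — Convert to polar: |V_total| = 274 V, ∠V_total = 87.7°.

V_total = 274∠87.7° V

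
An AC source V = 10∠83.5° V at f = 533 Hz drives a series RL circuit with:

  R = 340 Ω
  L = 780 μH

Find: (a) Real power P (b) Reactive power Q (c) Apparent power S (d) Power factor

Step 1 — Angular frequency: ω = 2π·f = 2π·533 = 3349 rad/s.
Step 2 — Component impedances:
  R: Z = R = 340 Ω
  L: Z = jωL = j·3349·0.00078 = 0 + j2.612 Ω
Step 3 — Series combination: Z_total = R + L = 340 + j2.612 Ω = 340∠0.4° Ω.
Step 4 — Source phasor: V = 10∠83.5° V = 1.132 + j9.936 V.
Step 5 — Current: I = V / Z = 0.003554 + j0.0292 A = 0.02941∠83.1° A.
Step 6 — Complex power: S = V·I* = 0.2941 + j0.00226 VA.
Step 7 — Real power: P = Re(S) = 0.2941 W.
Step 8 — Reactive power: Q = Im(S) = 0.00226 VAR.
Step 9 — Apparent power: |S| = 0.2941 VA.
Step 10 — Power factor: PF = P/|S| = 1 (lagging).

(a) P = 0.2941 W  (b) Q = 0.00226 VAR  (c) S = 0.2941 VA  (d) PF = 1 (lagging)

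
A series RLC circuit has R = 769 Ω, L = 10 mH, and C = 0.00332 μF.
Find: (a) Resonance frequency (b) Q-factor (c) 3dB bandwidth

Step 1 — Resonance: ω₀ = 1/√(LC) = 1/√(0.01·3.32e-09) = 1.736e+05 rad/s.
Step 2 — f₀ = ω₀/(2π) = 2.762e+04 Hz.
Step 3 — Series Q: Q = ω₀L/R = 1.736e+05·0.01/769 = 2.257.
Step 4 — Bandwidth: Δω = ω₀/Q = 7.69e+04 rad/s; BW = Δω/(2π) = 1.224e+04 Hz.

(a) f₀ = 2.762e+04 Hz  (b) Q = 2.257  (c) BW = 1.224e+04 Hz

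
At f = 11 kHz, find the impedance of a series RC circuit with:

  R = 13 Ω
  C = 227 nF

Step 1 — Angular frequency: ω = 2π·f = 2π·1.1e+04 = 6.912e+04 rad/s.
Step 2 — Component impedances:
  R: Z = R = 13 Ω
  C: Z = 1/(jωC) = -j/(ω·C) = 0 - j63.74 Ω
Step 3 — Series combination: Z_total = R + C = 13 - j63.74 Ω = 65.05∠-78.5° Ω.

Z = 13 - j63.74 Ω = 65.05∠-78.5° Ω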